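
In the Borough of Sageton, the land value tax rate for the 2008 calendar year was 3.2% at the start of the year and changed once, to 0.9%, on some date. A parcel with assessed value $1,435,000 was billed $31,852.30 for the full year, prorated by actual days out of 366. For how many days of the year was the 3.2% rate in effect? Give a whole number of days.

Let d = days at the first rate; then 366 − d days at the second rate.
$1,435,000 × [3.2%·d + 0.9%·(366−d)] / 366 = $31,852.30
Solving gives d = 210, so the new rate took effect on 29 July 2008.

210 days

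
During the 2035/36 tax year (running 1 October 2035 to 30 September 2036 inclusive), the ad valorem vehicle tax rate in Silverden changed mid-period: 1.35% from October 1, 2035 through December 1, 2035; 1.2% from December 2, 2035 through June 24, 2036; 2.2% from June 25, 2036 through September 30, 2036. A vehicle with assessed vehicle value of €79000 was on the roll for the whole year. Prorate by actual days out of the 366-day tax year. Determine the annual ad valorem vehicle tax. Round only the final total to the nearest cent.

€1179.60

October 1 – December 1, 2035: 62 days at 1.35% → €79000 × 1.35% × 62/366 = €180.6639
December 2, 2035 – June 24, 2036: 206 days at 1.2% → €79000 × 1.2% × 206/366 = €533.5738
June 25 – September 30, 2036: 98 days at 2.2% → €79000 × 2.2% × 98/366 = €465.3661
Total = €1179.6038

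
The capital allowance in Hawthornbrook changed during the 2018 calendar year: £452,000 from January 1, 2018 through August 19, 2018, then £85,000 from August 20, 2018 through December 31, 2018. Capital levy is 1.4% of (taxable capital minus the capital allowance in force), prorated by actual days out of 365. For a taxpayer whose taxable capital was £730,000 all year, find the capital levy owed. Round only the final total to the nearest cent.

January 1 – August 19, 2018: 231 days, exemption £452,000 → (£730,000 − £452,000) × 1.4% × 231/365 = £2,463.1562
August 20 – December 31, 2018: 134 days, exemption £85,000 → (£730,000 − £85,000) × 1.4% × 134/365 = £3,315.1233
Total = £5,778.2795

£5,778.28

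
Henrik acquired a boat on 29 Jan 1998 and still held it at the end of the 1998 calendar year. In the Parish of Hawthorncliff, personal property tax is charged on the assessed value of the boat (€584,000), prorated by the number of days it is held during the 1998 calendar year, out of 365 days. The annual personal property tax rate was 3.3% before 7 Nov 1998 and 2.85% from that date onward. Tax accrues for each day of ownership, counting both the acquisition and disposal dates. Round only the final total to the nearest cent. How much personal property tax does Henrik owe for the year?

29 Jan – 6 Nov 1998: 282 days at 3.3% → €584,000 × 3.3% × 282/365 = €14,889.6000
7 Nov – 31 Dec 1998: 55 days at 2.85% → €584,000 × 2.85% × 55/365 = €2,508.0000
Total = €17,397.6000

€17,397.60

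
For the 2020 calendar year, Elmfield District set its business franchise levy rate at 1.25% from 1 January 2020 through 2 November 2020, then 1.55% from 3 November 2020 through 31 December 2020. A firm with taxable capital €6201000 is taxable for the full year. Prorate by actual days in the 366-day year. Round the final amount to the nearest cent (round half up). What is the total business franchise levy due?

1 January – 2 November 2020: 307 days at 1.25% → €6201000 × 1.25% × 307/366 = €65017.3156
3 November – 31 December 2020: 59 days at 1.55% → €6201000 × 1.55% × 59/366 = €15494.0287
Total = €80511.3443

€80511.34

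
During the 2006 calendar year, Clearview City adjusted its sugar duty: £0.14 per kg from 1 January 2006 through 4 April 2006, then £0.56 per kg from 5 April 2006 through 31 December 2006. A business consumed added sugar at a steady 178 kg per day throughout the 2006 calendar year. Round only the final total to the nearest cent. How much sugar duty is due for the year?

£29355.76

1 January – 4 April 2006: 94 days × 178 kg/day = 16,732 kg at £0.14/kg → £2342.48
5 April – 31 December 2006: 271 days × 178 kg/day = 48,238 kg at £0.56/kg → £27013.28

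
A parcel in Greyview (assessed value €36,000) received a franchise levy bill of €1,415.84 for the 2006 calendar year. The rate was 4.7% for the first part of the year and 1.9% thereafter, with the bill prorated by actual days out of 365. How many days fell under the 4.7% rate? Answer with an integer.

Let d = days at the first rate; then 365 − d days at the second rate.
€36,000 × [4.7%·d + 1.9%·(365−d)] / 365 = €1,415.84
Solving gives d = 265, so the new rate took effect on 23 Sep 2006.

265 days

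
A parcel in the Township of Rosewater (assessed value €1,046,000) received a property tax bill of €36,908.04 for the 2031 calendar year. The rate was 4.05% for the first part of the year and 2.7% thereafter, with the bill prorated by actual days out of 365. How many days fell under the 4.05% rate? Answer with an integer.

Let d = days at the first rate; then 365 − d days at the second rate.
€1,046,000 × [4.05%·d + 2.7%·(365−d)] / 365 = €36,908.04
Solving gives d = 224, so the new rate took effect on August 13, 2031.

224 days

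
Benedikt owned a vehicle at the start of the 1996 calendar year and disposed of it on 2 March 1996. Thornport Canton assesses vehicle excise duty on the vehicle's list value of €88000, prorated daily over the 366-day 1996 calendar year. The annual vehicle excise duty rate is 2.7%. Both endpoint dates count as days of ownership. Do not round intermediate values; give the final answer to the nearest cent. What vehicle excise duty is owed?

€402.49

Days held (1 January – 2 March 1996): 62 out of 366
Tax = €88000 × 2.7% × 62/366 = €402.4918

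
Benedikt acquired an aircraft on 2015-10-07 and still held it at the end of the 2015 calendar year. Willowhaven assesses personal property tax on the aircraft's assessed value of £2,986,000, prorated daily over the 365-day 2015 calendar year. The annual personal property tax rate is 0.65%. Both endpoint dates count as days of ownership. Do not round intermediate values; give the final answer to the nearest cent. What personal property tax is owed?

Days held (2015-10-07 to 2015-12-31): 86 out of 365
Tax = £2,986,000 × 0.65% × 86/365 = £4,573.0795

£4,573.08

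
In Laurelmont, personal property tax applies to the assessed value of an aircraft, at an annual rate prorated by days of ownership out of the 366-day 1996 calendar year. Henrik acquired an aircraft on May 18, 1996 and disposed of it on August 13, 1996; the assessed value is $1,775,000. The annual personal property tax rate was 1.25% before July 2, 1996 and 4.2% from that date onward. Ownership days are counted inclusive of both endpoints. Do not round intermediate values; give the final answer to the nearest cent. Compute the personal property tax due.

May 18 – July 1, 1996: 45 days at 1.25% → $1,775,000 × 1.25% × 45/366 = $2,727.9713
July 2 – August 13, 1996: 43 days at 4.2% → $1,775,000 × 4.2% × 43/366 = $8,758.6066
Total = $11,486.5779

$11,486.58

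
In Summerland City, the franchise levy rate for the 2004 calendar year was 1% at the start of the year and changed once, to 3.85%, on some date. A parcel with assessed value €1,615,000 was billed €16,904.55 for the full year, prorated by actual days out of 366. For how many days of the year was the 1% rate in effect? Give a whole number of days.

Let d = days at the first rate; then 366 − d days at the second rate.
€1,615,000 × [1%·d + 3.85%·(366−d)] / 366 = €16,904.55
Solving gives d = 360, so the new rate took effect on 26 December 2004.

360 days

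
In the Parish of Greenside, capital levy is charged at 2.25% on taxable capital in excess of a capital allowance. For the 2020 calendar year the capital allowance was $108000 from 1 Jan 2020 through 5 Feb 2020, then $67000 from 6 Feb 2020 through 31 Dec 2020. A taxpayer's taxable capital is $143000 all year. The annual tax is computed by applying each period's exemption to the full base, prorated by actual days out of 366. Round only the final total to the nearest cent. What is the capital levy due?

$1619.26

1 Jan – 5 Feb 2020: 36 days, exemption $108000 → ($143000 − $108000) × 2.25% × 36/366 = $77.4590
6 Feb – 31 Dec 2020: 330 days, exemption $67000 → ($143000 − $67000) × 2.25% × 330/366 = $1541.8033
Total = $1619.2623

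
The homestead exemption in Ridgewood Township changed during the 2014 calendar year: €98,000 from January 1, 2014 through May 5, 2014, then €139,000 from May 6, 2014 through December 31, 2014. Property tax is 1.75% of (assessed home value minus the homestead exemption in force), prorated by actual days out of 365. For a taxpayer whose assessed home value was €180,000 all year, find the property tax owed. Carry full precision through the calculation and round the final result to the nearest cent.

January 1 – May 5, 2014: 125 days, exemption €98,000 → (€180,000 − €98,000) × 1.75% × 125/365 = €491.4384
May 6 – December 31, 2014: 240 days, exemption €139,000 → (€180,000 − €139,000) × 1.75% × 240/365 = €471.7808
Total = €963.2192

€963.22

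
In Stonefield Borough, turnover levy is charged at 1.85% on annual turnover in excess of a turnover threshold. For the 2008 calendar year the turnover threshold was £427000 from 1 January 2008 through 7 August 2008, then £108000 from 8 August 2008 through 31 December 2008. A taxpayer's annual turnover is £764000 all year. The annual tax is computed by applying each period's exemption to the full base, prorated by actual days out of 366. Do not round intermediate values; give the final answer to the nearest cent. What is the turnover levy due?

£8588.65

1 January – 7 August 2008: 220 days, exemption £427000 → (£764000 − £427000) × 1.85% × 220/366 = £3747.5137
8 August – 31 December 2008: 146 days, exemption £108000 → (£764000 − £108000) × 1.85% × 146/366 = £4841.1366
Total = £8588.6503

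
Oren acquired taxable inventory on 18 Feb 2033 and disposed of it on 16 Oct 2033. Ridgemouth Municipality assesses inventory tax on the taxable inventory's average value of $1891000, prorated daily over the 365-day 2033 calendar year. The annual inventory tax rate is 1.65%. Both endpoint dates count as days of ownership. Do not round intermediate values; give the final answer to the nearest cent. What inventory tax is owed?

$20601.54

Days held (18 Feb – 16 Oct 2033): 241 out of 365
Tax = $1891000 × 1.65% × 241/365 = $20601.5384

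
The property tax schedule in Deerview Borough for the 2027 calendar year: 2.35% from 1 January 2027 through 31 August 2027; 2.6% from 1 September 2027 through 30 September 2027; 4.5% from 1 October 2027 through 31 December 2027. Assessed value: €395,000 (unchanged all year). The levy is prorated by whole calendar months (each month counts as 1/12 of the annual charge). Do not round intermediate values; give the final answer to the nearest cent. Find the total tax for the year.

1 January – 31 August 2027: 8 months at 2.35% → €395,000 × 2.35% × 8/12 = €6,188.3333
1 September – 30 September 2027: 1 month at 2.6% → €395,000 × 2.6% × 1/12 = €855.8333
1 October – 31 December 2027: 3 months at 4.5% → €395,000 × 4.5% × 3/12 = €4,443.7500
Total = €11,487.9167

€11,487.92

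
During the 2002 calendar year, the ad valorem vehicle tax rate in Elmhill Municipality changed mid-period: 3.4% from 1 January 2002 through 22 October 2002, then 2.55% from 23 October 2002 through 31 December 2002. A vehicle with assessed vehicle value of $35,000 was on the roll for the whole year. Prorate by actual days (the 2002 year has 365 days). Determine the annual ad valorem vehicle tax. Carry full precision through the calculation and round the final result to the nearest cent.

$1,132.95

1 January – 22 October 2002: 295 days at 3.4% → $35,000 × 3.4% × 295/365 = $961.7808
23 October – 31 December 2002: 70 days at 2.55% → $35,000 × 2.55% × 70/365 = $171.1644
Total = $1,132.9452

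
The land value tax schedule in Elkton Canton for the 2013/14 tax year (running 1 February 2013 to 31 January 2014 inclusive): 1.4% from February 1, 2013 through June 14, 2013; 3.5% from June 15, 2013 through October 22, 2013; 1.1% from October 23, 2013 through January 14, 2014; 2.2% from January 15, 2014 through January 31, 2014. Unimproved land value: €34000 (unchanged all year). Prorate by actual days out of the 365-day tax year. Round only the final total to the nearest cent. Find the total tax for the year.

€719.50

February 1 – June 14, 2013: 134 days at 1.4% → €34000 × 1.4% × 134/365 = €174.7507
June 15 – October 22, 2013: 130 days at 3.5% → €34000 × 3.5% × 130/365 = €423.8356
October 23, 2013 – January 14, 2014: 84 days at 1.1% → €34000 × 1.1% × 84/365 = €86.0712
January 15 – January 31, 2014: 17 days at 2.2% → €34000 × 2.2% × 17/365 = €34.8384
Total = €719.4959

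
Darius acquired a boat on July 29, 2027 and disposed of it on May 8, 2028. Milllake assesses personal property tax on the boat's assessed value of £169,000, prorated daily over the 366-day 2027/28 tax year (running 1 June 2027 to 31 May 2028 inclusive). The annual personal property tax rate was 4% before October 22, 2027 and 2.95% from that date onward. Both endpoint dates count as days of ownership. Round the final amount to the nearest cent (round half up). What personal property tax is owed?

£4,294.26

July 29 – October 21, 2027: 85 days at 4% → £169,000 × 4% × 85/366 = £1,569.9454
October 22, 2027 – May 8, 2028: 200 days at 2.95% → £169,000 × 2.95% × 200/366 = £2,724.3169
Total = £4,294.2623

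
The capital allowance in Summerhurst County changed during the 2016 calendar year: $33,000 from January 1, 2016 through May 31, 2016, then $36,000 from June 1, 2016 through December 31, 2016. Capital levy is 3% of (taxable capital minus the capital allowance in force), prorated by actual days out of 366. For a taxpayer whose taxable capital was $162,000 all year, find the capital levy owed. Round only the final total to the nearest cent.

$3,817.38

January 1 – May 31, 2016: 152 days, exemption $33,000 → ($162,000 − $33,000) × 3% × 152/366 = $1,607.2131
June 1 – December 31, 2016: 214 days, exemption $36,000 → ($162,000 − $36,000) × 3% × 214/366 = $2,210.1639
Total = $3,817.3770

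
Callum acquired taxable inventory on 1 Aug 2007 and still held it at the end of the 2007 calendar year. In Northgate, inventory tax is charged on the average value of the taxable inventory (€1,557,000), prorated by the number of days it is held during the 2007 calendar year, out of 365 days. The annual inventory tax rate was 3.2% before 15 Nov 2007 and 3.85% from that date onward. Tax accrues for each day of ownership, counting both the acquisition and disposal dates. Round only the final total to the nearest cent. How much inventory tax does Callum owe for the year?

€22,188.32

1 Aug – 14 Nov 2007: 106 days at 3.2% → €1,557,000 × 3.2% × 106/365 = €14,469.4356
15 Nov – 31 Dec 2007: 47 days at 3.85% → €1,557,000 × 3.85% × 47/365 = €7,718.8808
Total = €22,188.3164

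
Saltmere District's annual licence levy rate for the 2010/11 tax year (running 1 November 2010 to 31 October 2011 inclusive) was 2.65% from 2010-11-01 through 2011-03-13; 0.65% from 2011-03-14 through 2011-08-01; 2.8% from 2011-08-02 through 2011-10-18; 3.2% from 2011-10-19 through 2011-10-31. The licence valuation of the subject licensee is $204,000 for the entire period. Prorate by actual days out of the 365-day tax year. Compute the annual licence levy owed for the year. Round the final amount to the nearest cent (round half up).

2010-11-01 to 2011-03-13: 133 days at 2.65% → $204,000 × 2.65% × 133/365 = $1,969.8575
2011-03-14 to 2011-08-01: 141 days at 0.65% → $204,000 × 0.65% × 141/365 = $512.2356
2011-08-02 to 2011-10-18: 78 days at 2.8% → $204,000 × 2.8% × 78/365 = $1,220.6466
2011-10-19 to 2011-10-31: 13 days at 3.2% → $204,000 × 3.2% × 13/365 = $232.5041
Total = $3,935.2438

$3,935.24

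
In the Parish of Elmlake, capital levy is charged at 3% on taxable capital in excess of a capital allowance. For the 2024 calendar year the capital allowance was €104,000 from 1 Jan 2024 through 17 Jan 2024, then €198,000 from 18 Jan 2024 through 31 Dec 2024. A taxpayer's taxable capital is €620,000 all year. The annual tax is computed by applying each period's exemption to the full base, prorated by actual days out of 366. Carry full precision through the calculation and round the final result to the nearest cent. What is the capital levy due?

€12,790.98

1 Jan – 17 Jan 2024: 17 days, exemption €104,000 → (€620,000 − €104,000) × 3% × 17/366 = €719.0164
18 Jan – 31 Dec 2024: 349 days, exemption €198,000 → (€620,000 − €198,000) × 3% × 349/366 = €12,071.9672
Total = €12,790.9836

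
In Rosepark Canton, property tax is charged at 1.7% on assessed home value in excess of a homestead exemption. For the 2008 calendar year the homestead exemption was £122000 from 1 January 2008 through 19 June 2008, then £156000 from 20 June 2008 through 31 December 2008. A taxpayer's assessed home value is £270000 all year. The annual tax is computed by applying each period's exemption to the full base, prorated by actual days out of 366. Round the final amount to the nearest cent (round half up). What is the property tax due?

1 January – 19 June 2008: 171 days, exemption £122000 → (£270000 − £122000) × 1.7% × 171/366 = £1175.5082
20 June – 31 December 2008: 195 days, exemption £156000 → (£270000 − £156000) × 1.7% × 195/366 = £1032.5410
Total = £2208.0492

£2208.05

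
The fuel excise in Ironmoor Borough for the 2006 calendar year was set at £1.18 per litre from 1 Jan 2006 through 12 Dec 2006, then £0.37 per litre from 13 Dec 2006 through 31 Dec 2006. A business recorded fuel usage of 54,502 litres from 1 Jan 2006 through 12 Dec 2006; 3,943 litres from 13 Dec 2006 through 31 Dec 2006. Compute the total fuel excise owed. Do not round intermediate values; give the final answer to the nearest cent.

£65771.27

1 Jan – 12 Dec 2006: 54,502 litres at £1.18/litre → £64312.36
13 Dec – 31 Dec 2006: 3,943 litres at £0.37/litre → £1458.91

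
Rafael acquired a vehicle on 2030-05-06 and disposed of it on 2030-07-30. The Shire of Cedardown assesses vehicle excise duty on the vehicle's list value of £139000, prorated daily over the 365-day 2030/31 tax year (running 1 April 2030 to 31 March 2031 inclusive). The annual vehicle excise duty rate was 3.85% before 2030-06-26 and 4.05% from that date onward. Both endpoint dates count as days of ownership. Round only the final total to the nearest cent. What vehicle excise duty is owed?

2030-05-06 to 2030-06-25: 51 days at 3.85% → £139000 × 3.85% × 51/365 = £747.7438
2030-06-26 to 2030-07-30: 35 days at 4.05% → £139000 × 4.05% × 35/365 = £539.8151
Total = £1287.5589

£1287.56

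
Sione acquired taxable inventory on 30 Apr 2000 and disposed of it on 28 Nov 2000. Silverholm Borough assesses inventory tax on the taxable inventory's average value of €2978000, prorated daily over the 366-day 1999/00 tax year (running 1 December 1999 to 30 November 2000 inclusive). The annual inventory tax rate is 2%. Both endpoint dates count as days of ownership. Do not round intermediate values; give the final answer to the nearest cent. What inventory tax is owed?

€34661.97

Days held (30 Apr – 28 Nov 2000): 213 out of 366
Tax = €2978000 × 2% × 213/366 = €34661.9672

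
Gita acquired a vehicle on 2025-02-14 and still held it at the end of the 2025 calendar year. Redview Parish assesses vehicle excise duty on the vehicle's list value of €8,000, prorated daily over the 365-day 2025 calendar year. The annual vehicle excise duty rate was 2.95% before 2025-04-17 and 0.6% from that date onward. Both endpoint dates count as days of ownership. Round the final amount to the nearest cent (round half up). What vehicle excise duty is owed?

€74.15

2025-02-14 to 2025-04-16: 62 days at 2.95% → €8,000 × 2.95% × 62/365 = €40.0877
2025-04-17 to 2025-12-31: 259 days at 0.6% → €8,000 × 0.6% × 259/365 = €34.0603
Total = €74.1479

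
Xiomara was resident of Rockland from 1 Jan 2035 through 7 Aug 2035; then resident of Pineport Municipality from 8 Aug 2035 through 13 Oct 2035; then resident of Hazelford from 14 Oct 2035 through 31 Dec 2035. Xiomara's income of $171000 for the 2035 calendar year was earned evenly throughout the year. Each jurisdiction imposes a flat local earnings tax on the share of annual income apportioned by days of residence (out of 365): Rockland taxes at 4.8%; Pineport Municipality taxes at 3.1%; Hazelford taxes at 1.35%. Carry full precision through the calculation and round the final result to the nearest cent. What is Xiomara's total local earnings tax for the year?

$6397.51

Rockland, 1 Jan – 7 Aug 2035: 219 days → $171000 × 4.8% × 219/365 = $4924.8000
Pineport Municipality, 8 Aug – 13 Oct 2035: 67 days → $171000 × 3.1% × 67/365 = $973.0603
Hazelford, 14 Oct – 31 Dec 2035: 79 days → $171000 × 1.35% × 79/365 = $499.6479
Total = $6397.5082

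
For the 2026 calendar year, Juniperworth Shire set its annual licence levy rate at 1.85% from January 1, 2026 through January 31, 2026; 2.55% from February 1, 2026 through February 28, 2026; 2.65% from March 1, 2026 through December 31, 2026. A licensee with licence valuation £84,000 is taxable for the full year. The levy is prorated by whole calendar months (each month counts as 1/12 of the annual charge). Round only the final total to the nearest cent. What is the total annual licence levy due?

January 1 – January 31, 2026: 1 month at 1.85% → £84,000 × 1.85% × 1/12 = £129.5000
February 1 – February 28, 2026: 1 month at 2.55% → £84,000 × 2.55% × 1/12 = £178.5000
March 1 – December 31, 2026: 10 months at 2.65% → £84,000 × 2.65% × 10/12 = £1,855.0000
Total = £2,163.0000

£2,163.00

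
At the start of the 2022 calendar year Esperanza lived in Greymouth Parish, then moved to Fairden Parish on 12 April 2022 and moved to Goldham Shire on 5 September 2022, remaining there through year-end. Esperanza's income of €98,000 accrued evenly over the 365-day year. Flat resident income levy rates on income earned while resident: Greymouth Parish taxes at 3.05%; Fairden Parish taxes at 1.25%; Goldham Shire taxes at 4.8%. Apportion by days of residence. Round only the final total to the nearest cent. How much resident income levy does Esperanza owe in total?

€2,837.84

Greymouth Parish, 1 January – 11 April 2022: 101 days → €98,000 × 3.05% × 101/365 = €827.0932
Fairden Parish, 12 April – 4 September 2022: 146 days → €98,000 × 1.25% × 146/365 = €490.0000
Goldham Shire, 5 September – 31 December 2022: 118 days → €98,000 × 4.8% × 118/365 = €1,520.7452
Total = €2,837.8384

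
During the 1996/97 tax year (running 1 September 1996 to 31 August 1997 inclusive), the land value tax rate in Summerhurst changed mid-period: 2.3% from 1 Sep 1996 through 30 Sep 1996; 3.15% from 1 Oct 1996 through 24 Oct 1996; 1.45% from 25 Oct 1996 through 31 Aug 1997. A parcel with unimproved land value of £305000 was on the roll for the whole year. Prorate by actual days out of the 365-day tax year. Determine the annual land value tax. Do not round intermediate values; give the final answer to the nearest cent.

£4976.51

1 Sep – 30 Sep 1996: 30 days at 2.3% → £305000 × 2.3% × 30/365 = £576.5753
1 Oct – 24 Oct 1996: 24 days at 3.15% → £305000 × 3.15% × 24/365 = £631.7260
25 Oct 1996 – 31 Aug 1997: 311 days at 1.45% → £305000 × 1.45% × 311/365 = £3768.2123
Total = £4976.5137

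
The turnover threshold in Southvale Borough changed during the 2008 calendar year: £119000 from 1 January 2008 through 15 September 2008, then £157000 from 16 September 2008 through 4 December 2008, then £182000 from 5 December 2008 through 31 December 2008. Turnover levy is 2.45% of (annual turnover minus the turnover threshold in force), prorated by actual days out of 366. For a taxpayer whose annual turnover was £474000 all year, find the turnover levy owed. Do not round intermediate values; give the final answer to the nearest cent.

£8380.14

1 January – 15 September 2008: 259 days, exemption £119000 → (£474000 − £119000) × 2.45% × 259/366 = £6154.7883
16 September – 4 December 2008: 80 days, exemption £157000 → (£474000 − £157000) × 2.45% × 80/366 = £1697.5956
5 December – 31 December 2008: 27 days, exemption £182000 → (£474000 − £182000) × 2.45% × 27/366 = £527.7541
Total = £8380.1380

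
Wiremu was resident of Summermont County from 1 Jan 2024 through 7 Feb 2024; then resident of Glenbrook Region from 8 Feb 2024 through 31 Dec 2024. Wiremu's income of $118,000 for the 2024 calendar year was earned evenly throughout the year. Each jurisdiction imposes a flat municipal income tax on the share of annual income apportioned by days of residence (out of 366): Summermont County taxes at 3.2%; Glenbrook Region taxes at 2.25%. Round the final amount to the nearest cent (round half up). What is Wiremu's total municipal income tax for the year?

Summermont County, 1 Jan – 7 Feb 2024: 38 days → $118,000 × 3.2% × 38/366 = $392.0437
Glenbrook Region, 8 Feb – 31 Dec 2024: 328 days → $118,000 × 2.25% × 328/366 = $2,379.3443
Total = $2,771.3880

$2,771.39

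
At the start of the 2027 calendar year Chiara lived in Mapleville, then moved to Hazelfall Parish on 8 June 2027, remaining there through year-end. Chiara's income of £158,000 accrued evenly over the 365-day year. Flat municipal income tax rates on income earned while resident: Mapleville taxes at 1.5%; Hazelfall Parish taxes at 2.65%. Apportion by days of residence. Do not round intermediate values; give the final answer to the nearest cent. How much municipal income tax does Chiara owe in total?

£3,400.46

Mapleville, 1 January – 7 June 2027: 158 days → £158,000 × 1.5% × 158/365 = £1,025.9178
Hazelfall Parish, 8 June – 31 December 2027: 207 days → £158,000 × 2.65% × 207/365 = £2,374.5452
Total = £3,400.4630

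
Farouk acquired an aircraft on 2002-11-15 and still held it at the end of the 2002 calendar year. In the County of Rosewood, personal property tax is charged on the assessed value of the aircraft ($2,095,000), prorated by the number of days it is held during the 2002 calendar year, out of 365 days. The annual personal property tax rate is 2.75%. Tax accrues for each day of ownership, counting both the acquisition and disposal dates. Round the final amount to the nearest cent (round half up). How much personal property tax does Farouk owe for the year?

Days held (2002-11-15 to 2002-12-31): 47 out of 365
Tax = $2,095,000 × 2.75% × 47/365 = $7,418.5959

$7,418.60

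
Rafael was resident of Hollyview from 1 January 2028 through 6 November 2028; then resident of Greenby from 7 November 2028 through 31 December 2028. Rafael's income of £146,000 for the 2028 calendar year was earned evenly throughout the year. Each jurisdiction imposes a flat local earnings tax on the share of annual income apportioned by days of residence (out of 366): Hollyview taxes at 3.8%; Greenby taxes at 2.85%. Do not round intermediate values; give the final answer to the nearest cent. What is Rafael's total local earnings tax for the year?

Hollyview, 1 January – 6 November 2028: 311 days → £146,000 × 3.8% × 311/366 = £4,714.2842
Greenby, 7 November – 31 December 2028: 55 days → £146,000 × 2.85% × 55/366 = £625.2869
Total = £5,339.5710

£5,339.57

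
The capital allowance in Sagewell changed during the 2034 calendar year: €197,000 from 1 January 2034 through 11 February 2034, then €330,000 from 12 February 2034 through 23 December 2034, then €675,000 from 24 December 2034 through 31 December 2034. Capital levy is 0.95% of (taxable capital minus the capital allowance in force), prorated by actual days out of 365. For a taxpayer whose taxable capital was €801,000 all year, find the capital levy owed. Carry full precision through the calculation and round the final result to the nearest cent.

€4,548.05

1 January – 11 February 2034: 42 days, exemption €197,000 → (€801,000 − €197,000) × 0.95% × 42/365 = €660.2630
12 February – 23 December 2034: 315 days, exemption €330,000 → (€801,000 − €330,000) × 0.95% × 315/365 = €3,861.5548
24 December – 31 December 2034: 8 days, exemption €675,000 → (€801,000 − €675,000) × 0.95% × 8/365 = €26.2356
Total = €4,548.0534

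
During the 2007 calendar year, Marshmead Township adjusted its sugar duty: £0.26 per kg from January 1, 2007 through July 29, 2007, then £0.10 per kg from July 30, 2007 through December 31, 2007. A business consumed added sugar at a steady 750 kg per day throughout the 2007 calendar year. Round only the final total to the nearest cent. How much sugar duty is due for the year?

January 1 – July 29, 2007: 210 days × 750 kg/day = 157,500 kg at £0.26/kg → £40,950.00
July 30 – December 31, 2007: 155 days × 750 kg/day = 116,250 kg at £0.10/kg → £11,625.00

£52,575.00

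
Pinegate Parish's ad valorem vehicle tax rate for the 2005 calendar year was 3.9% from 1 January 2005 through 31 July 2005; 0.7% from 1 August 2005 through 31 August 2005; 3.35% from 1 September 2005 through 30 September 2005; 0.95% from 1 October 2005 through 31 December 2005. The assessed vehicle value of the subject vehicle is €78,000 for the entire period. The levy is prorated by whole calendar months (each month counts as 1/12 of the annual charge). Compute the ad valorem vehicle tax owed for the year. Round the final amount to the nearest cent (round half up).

1 January – 31 July 2005: 7 months at 3.9% → €78,000 × 3.9% × 7/12 = €1,774.5000
1 August – 31 August 2005: 1 month at 0.7% → €78,000 × 0.7% × 1/12 = €45.5000
1 September – 30 September 2005: 1 month at 3.35% → €78,000 × 3.35% × 1/12 = €217.7500
1 October – 31 December 2005: 3 months at 0.95% → €78,000 × 0.95% × 3/12 = €185.2500
Total = €2,223.0000

€2,223.00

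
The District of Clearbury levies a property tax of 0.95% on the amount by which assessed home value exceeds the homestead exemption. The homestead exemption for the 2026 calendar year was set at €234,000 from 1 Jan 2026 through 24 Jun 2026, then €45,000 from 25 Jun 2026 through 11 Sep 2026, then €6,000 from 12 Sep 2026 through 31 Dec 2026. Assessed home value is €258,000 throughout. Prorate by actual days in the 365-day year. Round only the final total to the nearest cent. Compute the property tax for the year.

1 Jan – 24 Jun 2026: 175 days, exemption €234,000 → (€258,000 − €234,000) × 0.95% × 175/365 = €109.3151
25 Jun – 11 Sep 2026: 79 days, exemption €45,000 → (€258,000 − €45,000) × 0.95% × 79/365 = €437.9630
12 Sep – 31 Dec 2026: 111 days, exemption €6,000 → (€258,000 − €6,000) × 0.95% × 111/365 = €728.0384
Total = €1,275.3164

€1,275.32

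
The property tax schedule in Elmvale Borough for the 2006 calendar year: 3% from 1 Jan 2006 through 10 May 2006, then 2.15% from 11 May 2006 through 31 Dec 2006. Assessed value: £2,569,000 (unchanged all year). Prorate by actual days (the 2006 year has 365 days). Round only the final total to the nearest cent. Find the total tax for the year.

1 Jan – 10 May 2006: 130 days at 3% → £2,569,000 × 3% × 130/365 = £27,449.5890
11 May – 31 Dec 2006: 235 days at 2.15% → £2,569,000 × 2.15% × 235/365 = £35,561.2945
Total = £63,010.8836

£63,010.88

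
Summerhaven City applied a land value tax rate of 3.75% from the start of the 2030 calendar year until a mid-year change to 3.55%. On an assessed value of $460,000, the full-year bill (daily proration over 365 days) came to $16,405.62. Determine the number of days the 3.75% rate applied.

Let d = days at the first rate; then 365 − d days at the second rate.
$460,000 × [3.75%·d + 3.55%·(365−d)] / 365 = $16,405.62
Solving gives d = 30, so the new rate took effect on January 31, 2030.

30 days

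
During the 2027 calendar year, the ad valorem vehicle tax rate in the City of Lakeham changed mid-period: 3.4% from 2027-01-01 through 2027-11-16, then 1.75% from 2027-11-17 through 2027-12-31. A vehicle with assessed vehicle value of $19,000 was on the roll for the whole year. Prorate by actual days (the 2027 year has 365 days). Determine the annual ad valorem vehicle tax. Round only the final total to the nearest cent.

$607.35

2027-01-01 to 2027-11-16: 320 days at 3.4% → $19,000 × 3.4% × 320/365 = $566.3562
2027-11-17 to 2027-12-31: 45 days at 1.75% → $19,000 × 1.75% × 45/365 = $40.9932
Total = $607.3493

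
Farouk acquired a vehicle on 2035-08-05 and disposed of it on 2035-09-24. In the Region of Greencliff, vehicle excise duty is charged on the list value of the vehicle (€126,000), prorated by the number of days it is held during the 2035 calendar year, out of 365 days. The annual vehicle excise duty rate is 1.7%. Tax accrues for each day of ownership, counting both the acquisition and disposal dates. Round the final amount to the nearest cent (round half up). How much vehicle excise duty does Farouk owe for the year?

€299.29

Days held (2035-08-05 to 2035-09-24): 51 out of 365
Tax = €126,000 × 1.7% × 51/365 = €299.2932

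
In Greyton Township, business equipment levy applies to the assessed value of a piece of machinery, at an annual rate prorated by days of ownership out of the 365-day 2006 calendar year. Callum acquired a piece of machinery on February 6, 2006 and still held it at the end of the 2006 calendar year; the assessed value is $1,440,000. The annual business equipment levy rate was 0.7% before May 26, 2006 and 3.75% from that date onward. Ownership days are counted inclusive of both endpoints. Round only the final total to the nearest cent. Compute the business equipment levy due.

February 6 – May 25, 2006: 109 days at 0.7% → $1,440,000 × 0.7% × 109/365 = $3,010.1918
May 26 – December 31, 2006: 220 days at 3.75% → $1,440,000 × 3.75% × 220/365 = $32,547.9452
Total = $35,558.1370

$35,558.14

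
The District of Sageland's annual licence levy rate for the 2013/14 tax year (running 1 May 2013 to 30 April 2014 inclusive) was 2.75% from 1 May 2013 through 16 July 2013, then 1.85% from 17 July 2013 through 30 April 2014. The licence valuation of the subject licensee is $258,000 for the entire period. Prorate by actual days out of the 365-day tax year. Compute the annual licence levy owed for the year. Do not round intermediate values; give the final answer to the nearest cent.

$5,262.85

1 May – 16 July 2013: 77 days at 2.75% → $258,000 × 2.75% × 77/365 = $1,496.7534
17 July 2013 – 30 April 2014: 288 days at 1.85% → $258,000 × 1.85% × 288/365 = $3,766.0932
Total = $5,262.8466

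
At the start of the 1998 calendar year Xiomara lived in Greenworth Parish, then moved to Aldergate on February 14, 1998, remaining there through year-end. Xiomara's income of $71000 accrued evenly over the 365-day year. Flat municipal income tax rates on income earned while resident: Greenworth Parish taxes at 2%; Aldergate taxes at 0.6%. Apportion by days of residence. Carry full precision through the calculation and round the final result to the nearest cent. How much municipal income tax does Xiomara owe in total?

$545.82

Greenworth Parish, January 1 – February 13, 1998: 44 days → $71000 × 2% × 44/365 = $171.1781
Aldergate, February 14 – December 31, 1998: 321 days → $71000 × 0.6% × 321/365 = $374.6466
Total = $545.8247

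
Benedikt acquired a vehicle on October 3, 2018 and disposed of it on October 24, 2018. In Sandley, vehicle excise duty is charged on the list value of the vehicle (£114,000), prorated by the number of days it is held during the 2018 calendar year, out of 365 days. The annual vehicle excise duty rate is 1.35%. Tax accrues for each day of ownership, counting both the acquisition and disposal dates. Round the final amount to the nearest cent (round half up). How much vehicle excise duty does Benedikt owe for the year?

Days held (October 3 – October 24, 2018): 22 out of 365
Tax = £114,000 × 1.35% × 22/365 = £92.7616

£92.76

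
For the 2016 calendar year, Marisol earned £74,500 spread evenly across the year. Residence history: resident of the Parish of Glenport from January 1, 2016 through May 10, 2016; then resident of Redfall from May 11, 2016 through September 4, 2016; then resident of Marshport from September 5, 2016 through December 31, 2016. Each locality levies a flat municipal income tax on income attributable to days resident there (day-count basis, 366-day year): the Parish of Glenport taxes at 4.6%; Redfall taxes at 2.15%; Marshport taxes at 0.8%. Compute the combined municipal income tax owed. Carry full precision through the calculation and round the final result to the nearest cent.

£1,930.79

The Parish of Glenport, January 1 – May 10, 2016: 131 days → £74,500 × 4.6% × 131/366 = £1,226.6038
Redfall, May 11 – September 4, 2016: 117 days → £74,500 × 2.15% × 117/366 = £512.0348
Marshport, September 5 – December 31, 2016: 118 days → £74,500 × 0.8% × 118/366 = £192.1530
Total = £1,930.7917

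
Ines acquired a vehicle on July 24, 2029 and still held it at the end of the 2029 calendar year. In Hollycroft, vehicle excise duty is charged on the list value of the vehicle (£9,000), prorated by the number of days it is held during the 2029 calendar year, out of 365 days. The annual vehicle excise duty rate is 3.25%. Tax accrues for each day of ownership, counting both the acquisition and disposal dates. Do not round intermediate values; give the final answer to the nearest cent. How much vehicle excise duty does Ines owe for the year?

£129.02

Days held (July 24 – December 31, 2029): 161 out of 365
Tax = £9,000 × 3.25% × 161/365 = £129.0205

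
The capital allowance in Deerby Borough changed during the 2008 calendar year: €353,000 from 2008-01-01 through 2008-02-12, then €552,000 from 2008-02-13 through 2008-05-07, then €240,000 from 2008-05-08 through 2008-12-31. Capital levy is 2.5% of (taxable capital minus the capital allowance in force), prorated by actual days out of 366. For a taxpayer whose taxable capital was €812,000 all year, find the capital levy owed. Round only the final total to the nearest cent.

2008-01-01 to 2008-02-12: 43 days, exemption €353,000 → (€812,000 − €353,000) × 2.5% × 43/366 = €1,348.1557
2008-02-13 to 2008-05-07: 85 days, exemption €552,000 → (€812,000 − €552,000) × 2.5% × 85/366 = €1,509.5628
2008-05-08 to 2008-12-31: 238 days, exemption €240,000 → (€812,000 − €240,000) × 2.5% × 238/366 = €9,298.9071
Total = €12,156.6257

€12,156.63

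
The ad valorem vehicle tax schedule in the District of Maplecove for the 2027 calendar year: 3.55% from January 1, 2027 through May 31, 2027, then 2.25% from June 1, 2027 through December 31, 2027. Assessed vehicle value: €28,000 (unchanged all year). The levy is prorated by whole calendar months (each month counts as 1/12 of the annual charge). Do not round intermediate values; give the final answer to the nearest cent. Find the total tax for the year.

January 1 – May 31, 2027: 5 months at 3.55% → €28,000 × 3.55% × 5/12 = €414.1667
June 1 – December 31, 2027: 7 months at 2.25% → €28,000 × 2.25% × 7/12 = €367.5000
Total = €781.6667

€781.67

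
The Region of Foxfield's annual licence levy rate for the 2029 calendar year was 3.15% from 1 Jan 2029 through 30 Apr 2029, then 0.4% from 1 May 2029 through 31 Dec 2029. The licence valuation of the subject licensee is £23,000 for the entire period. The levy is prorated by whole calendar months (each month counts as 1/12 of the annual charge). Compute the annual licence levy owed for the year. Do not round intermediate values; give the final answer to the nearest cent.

£302.83

1 Jan – 30 Apr 2029: 4 months at 3.15% → £23,000 × 3.15% × 4/12 = £241.5000
1 May – 31 Dec 2029: 8 months at 0.4% → £23,000 × 0.4% × 8/12 = £61.3333
Total = £302.8333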